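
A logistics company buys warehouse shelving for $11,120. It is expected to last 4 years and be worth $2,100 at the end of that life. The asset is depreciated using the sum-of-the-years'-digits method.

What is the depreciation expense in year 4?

Depreciable base = $11,120 − $2,100 = $9,020.
Sum of the years' digits = 4+3+2+1 = 10.
Year 1: $9,020 × 4/10 = $3,608. Book value $7,512.
Year 2: $9,020 × 3/10 = $2,706. Book value $4,806.
Year 3: $9,020 × 2/10 = $1,804. Book value $3,002.
Year 4: $9,020 × 1/10 = $902. Book value $2,100.

$902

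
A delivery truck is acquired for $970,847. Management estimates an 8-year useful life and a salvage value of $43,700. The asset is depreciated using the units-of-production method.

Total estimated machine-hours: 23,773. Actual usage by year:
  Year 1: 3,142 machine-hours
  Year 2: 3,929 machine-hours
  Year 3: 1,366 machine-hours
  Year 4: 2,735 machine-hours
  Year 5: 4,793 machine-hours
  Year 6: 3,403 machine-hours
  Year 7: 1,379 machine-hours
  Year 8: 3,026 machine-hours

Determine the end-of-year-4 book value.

$535,139

Depreciable base = $970,847 − $43,700 = $927,147.
Rate = $927,147 / 23,773 machine-hours = $39 per machine-hour.
Year 1: 3,142 × $39 = $122,538. Book value $848,309.
Year 2: 3,929 × $39 = $153,231. Book value $695,078.
Year 3: 1,366 × $39 = $53,274. Book value $641,804.
Year 4: 2,735 × $39 = $106,665. Book value $535,139.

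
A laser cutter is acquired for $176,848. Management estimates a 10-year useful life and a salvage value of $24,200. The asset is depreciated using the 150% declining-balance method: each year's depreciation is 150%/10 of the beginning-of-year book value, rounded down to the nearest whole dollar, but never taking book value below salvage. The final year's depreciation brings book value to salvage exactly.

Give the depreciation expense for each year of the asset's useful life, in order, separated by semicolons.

Depreciable base = $176,848 − $24,200 = $152,648.
Year 1: ⌊$176,848 × 150%/10⌋ = $26,527. Book value $150,321.
Year 2: ⌊$150,321 × 150%/10⌋ = $22,548. Book value $127,773.
Year 3: ⌊$127,773 × 150%/10⌋ = $19,165. Book value $108,608.
Year 4: ⌊$108,608 × 150%/10⌋ = $16,291. Book value $92,317.
Year 5: ⌊$92,317 × 150%/10⌋ = $13,847. Book value $78,470.
Year 6: ⌊$78,470 × 150%/10⌋ = $11,770. Book value $66,700.
Year 7: ⌊$66,700 × 150%/10⌋ = $10,005. Book value $56,695.
Year 8: ⌊$56,695 × 150%/10⌋ = $8,504. Book value $48,191.
Year 9: ⌊$48,191 × 150%/10⌋ = $7,228. Book value $40,963.
Year 10 (final): $40,963 − $24,200 = $16,763. Book value $24,200.

$26,527; $22,548; $19,165; $16,291; $13,847; $11,770; $10,005; $8,504; $7,228; $16,763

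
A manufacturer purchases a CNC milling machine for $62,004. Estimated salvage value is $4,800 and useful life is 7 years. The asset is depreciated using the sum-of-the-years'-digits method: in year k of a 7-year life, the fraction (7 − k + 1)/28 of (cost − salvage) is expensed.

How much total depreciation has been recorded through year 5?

Depreciable base = $62,004 − $4,800 = $57,204.
Sum of the years' digits = 7+6+5+4+3+2+1 = 28.
Year 1: $57,204 × 7/28 = $14,301. Book value $47,703.
Year 2: $57,204 × 6/28 = $12,258. Book value $35,445.
Year 3: $57,204 × 5/28 = $10,215. Book value $25,230.
Year 4: $57,204 × 4/28 = $8,172. Book value $17,058.
Year 5: $57,204 × 3/28 = $6,129. Book value $10,929.
Accumulated through year 5 = $62,004 − $10,929 = $51,075.

$51,075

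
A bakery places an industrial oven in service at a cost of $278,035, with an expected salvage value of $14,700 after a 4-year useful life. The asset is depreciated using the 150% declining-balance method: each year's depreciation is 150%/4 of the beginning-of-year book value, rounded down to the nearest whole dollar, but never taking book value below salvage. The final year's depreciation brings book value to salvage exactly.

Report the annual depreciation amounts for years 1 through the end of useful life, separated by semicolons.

$104,263; $65,164; $40,728; $53,180

Depreciable base = $278,035 − $14,700 = $263,335.
Year 1: ⌊$278,035 × 150%/4⌋ = $104,263. Book value $173,772.
Year 2: ⌊$173,772 × 150%/4⌋ = $65,164. Book value $108,608.
Year 3: ⌊$108,608 × 150%/4⌋ = $40,728. Book value $67,880.
Year 4 (final): $67,880 − $14,700 = $53,180. Book value $14,700.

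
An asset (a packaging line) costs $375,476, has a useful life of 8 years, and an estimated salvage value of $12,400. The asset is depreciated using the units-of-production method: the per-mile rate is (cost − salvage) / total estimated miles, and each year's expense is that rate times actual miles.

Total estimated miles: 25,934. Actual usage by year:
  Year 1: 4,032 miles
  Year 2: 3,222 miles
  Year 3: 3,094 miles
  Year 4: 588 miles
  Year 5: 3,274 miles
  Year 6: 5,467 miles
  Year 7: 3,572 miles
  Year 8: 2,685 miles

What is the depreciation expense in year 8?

$37,590

Depreciable base = $375,476 − $12,400 = $363,076.
Rate = $363,076 / 25,934 miles = $14 per mile.
Year 1: 4,032 × $14 = $56,448. Book value $319,028.
Year 2: 3,222 × $14 = $45,108. Book value $273,920.
Year 3: 3,094 × $14 = $43,316. Book value $230,604.
Year 4: 588 × $14 = $8,232. Book value $222,372.
Year 5: 3,274 × $14 = $45,836. Book value $176,536.
Year 6: 5,467 × $14 = $76,538. Book value $99,998.
Year 7: 3,572 × $14 = $50,008. Book value $49,990.
Year 8: 2,685 × $14 = $37,590. Book value $12,400.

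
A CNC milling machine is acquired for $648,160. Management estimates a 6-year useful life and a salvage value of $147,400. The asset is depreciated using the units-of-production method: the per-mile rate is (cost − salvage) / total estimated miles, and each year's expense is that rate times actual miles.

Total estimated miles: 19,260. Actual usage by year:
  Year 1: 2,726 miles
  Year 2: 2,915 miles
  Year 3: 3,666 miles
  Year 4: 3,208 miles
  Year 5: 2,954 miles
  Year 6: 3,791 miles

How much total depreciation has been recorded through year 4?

Depreciable base = $648,160 − $147,400 = $500,760.
Rate = $500,760 / 19,260 miles = $26 per mile.
Year 1: 2,726 × $26 = $70,876. Book value $577,284.
Year 2: 2,915 × $26 = $75,790. Book value $501,494.
Year 3: 3,666 × $26 = $95,316. Book value $406,178.
Year 4: 3,208 × $26 = $83,408. Book value $322,770.
Accumulated through year 4 = $648,160 − $322,770 = $325,390.

$325,390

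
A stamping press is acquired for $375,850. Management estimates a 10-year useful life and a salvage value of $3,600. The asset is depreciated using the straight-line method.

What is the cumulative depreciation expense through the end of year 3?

$111,675

Depreciable base = $375,850 − $3,600 = $372,250.
Annual expense = $372,250 / 10 = $37,225.
End of year 1: book value $338,625.
End of year 2: book value $301,400.
End of year 3: book value $264,175.
Accumulated through year 3 = $375,850 − $264,175 = $111,675.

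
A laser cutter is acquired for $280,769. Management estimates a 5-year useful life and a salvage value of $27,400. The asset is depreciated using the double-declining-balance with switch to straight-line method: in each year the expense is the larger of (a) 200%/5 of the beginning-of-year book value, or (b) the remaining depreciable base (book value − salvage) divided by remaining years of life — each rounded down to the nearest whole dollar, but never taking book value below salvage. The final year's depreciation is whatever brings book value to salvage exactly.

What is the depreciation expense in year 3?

Depreciable base = $280,769 − $27,400 = $253,369.
Year 1: DB = ⌊$280,769 × 200%/5⌋ = $112,307; SL = ⌊$253,369/5⌋ = $50,673 → take DB $112,307. Book value $168,462.
Year 2: DB = ⌊$168,462 × 200%/5⌋ = $67,384; SL = ⌊$141,062/4⌋ = $35,265 → take DB $67,384. Book value $101,078.
Year 3: DB = ⌊$101,078 × 200%/5⌋ = $40,431; SL = ⌊$73,678/3⌋ = $24,559 → take DB $40,431. Book value $60,647.

$40,431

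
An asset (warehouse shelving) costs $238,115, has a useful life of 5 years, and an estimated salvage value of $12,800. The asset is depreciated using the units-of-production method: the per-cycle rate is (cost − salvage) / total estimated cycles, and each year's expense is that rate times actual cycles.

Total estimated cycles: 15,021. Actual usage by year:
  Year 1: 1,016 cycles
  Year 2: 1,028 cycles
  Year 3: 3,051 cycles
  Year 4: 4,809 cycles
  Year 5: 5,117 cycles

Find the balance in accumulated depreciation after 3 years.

Depreciable base = $238,115 − $12,800 = $225,315.
Rate = $225,315 / 15,021 cycles = $15 per cycle.
Year 1: 1,016 × $15 = $15,240. Book value $222,875.
Year 2: 1,028 × $15 = $15,420. Book value $207,455.
Year 3: 3,051 × $15 = $45,765. Book value $161,690.
Accumulated through year 3 = $238,115 − $161,690 = $76,425.

$76,425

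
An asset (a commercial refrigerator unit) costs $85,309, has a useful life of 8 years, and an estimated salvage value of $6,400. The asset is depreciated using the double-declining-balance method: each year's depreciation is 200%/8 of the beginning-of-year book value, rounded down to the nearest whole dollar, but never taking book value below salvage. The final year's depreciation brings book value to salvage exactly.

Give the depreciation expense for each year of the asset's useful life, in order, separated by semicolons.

$21,327; $15,995; $11,996; $8,997; $6,748; $5,061; $3,796; $4,989

Depreciable base = $85,309 − $6,400 = $78,909.
Year 1: ⌊$85,309 × 200%/8⌋ = $21,327. Book value $63,982.
Year 2: ⌊$63,982 × 200%/8⌋ = $15,995. Book value $47,987.
Year 3: ⌊$47,987 × 200%/8⌋ = $11,996. Book value $35,991.
Year 4: ⌊$35,991 × 200%/8⌋ = $8,997. Book value $26,994.
Year 5: ⌊$26,994 × 200%/8⌋ = $6,748. Book value $20,246.
Year 6: ⌊$20,246 × 200%/8⌋ = $5,061. Book value $15,185.
Year 7: ⌊$15,185 × 200%/8⌋ = $3,796. Book value $11,389.
Year 8 (final): $11,389 − $6,400 = $4,989. Book value $6,400.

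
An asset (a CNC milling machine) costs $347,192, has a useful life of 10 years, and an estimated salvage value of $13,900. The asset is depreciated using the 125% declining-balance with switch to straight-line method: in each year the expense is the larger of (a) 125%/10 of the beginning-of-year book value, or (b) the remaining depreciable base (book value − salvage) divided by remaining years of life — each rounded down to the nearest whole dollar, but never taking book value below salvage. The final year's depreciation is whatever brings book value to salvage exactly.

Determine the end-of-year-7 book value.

$107,626

Depreciable base = $347,192 − $13,900 = $333,292.
Year 1: DB = ⌊$347,192 × 125%/10⌋ = $43,399; SL = ⌊$333,292/10⌋ = $33,329 → take DB $43,399. Book value $303,793.
Year 2: DB = ⌊$303,793 × 125%/10⌋ = $37,974; SL = ⌊$289,893/9⌋ = $32,210 → take DB $37,974. Book value $265,819.
Year 3: DB = ⌊$265,819 × 125%/10⌋ = $33,227; SL = ⌊$251,919/8⌋ = $31,489 → take DB $33,227. Book value $232,592.
Year 4: DB = ⌊$232,592 × 125%/10⌋ = $29,074; SL = ⌊$218,692/7⌋ = $31,241 → take SL $31,241. Book value $201,351.
Year 5: DB = ⌊$201,351 × 125%/10⌋ = $25,168; SL = ⌊$187,451/6⌋ = $31,241 → take SL $31,241. Book value $170,110.
Year 6: DB = ⌊$170,110 × 125%/10⌋ = $21,263; SL = ⌊$156,210/5⌋ = $31,242 → take SL $31,242. Book value $138,868.
Year 7: DB = ⌊$138,868 × 125%/10⌋ = $17,358; SL = ⌊$124,968/4⌋ = $31,242 → take SL $31,242. Book value $107,626.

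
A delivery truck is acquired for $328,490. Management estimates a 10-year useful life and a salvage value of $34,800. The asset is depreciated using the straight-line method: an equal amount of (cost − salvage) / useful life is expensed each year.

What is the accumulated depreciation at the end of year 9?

$264,321

Depreciable base = $328,490 − $34,800 = $293,690.
Annual expense = $293,690 / 10 = $29,369.
End of year 1: book value $299,121.
End of year 2: book value $269,752.
End of year 3: book value $240,383.
End of year 4: book value $211,014.
End of year 5: book value $181,645.
End of year 6: book value $152,276.
End of year 7: book value $122,907.
End of year 8: book value $93,538.
End of year 9: book value $64,169.
Accumulated through year 9 = $328,490 − $64,169 = $264,321.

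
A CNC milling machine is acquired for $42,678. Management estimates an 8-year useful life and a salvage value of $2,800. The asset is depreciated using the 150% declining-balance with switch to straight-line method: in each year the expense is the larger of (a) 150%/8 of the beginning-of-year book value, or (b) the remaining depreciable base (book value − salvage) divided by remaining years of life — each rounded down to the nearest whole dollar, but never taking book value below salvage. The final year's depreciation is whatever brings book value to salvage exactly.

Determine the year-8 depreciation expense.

$3,951

Depreciable base = $42,678 − $2,800 = $39,878.
Year 1: DB = ⌊$42,678 × 150%/8⌋ = $8,002; SL = ⌊$39,878/8⌋ = $4,984 → take DB $8,002. Book value $34,676.
Year 2: DB = ⌊$34,676 × 150%/8⌋ = $6,501; SL = ⌊$31,876/7⌋ = $4,553 → take DB $6,501. Book value $28,175.
Year 3: DB = ⌊$28,175 × 150%/8⌋ = $5,282; SL = ⌊$25,375/6⌋ = $4,229 → take DB $5,282. Book value $22,893.
Year 4: DB = ⌊$22,893 × 150%/8⌋ = $4,292; SL = ⌊$20,093/5⌋ = $4,018 → take DB $4,292. Book value $18,601.
Year 5: DB = ⌊$18,601 × 150%/8⌋ = $3,487; SL = ⌊$15,801/4⌋ = $3,950 → take SL $3,950. Book value $14,651.
Year 6: DB = ⌊$14,651 × 150%/8⌋ = $2,747; SL = ⌊$11,851/3⌋ = $3,950 → take SL $3,950. Book value $10,701.
Year 7: DB = ⌊$10,701 × 150%/8⌋ = $2,006; SL = ⌊$7,901/2⌋ = $3,950 → take SL $3,950. Book value $6,751.
Year 8 (final): $6,751 − $2,800 = $3,951. Book value $2,800.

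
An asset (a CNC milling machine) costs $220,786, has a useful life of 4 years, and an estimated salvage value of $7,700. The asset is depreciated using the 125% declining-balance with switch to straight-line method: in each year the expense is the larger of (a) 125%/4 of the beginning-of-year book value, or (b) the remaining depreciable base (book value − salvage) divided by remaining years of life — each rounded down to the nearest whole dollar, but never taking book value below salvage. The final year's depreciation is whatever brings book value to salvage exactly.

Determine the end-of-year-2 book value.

Depreciable base = $220,786 − $7,700 = $213,086.
Year 1: DB = ⌊$220,786 × 125%/4⌋ = $68,995; SL = ⌊$213,086/4⌋ = $53,271 → take DB $68,995. Book value $151,791.
Year 2: DB = ⌊$151,791 × 125%/4⌋ = $47,434; SL = ⌊$144,091/3⌋ = $48,030 → take SL $48,030. Book value $103,761.

$103,761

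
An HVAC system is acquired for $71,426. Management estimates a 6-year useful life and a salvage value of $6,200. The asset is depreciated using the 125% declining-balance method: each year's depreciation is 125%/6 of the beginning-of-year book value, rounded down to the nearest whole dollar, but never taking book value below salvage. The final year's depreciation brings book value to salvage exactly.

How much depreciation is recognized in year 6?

Depreciable base = $71,426 − $6,200 = $65,226.
Year 1: ⌊$71,426 × 125%/6⌋ = $14,880. Book value $56,546.
Year 2: ⌊$56,546 × 125%/6⌋ = $11,780. Book value $44,766.
Year 3: ⌊$44,766 × 125%/6⌋ = $9,326. Book value $35,440.
Year 4: ⌊$35,440 × 125%/6⌋ = $7,383. Book value $28,057.
Year 5: ⌊$28,057 × 125%/6⌋ = $5,845. Book value $22,212.
Year 6 (final): $22,212 − $6,200 = $16,012. Book value $6,200.

$16,012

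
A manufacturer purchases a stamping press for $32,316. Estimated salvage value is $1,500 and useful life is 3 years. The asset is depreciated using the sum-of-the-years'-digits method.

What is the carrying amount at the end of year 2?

$6,636

Depreciable base = $32,316 − $1,500 = $30,816.
Sum of the years' digits = 3+2+1 = 6.
Year 1: $30,816 × 3/6 = $15,408. Book value $16,908.
Year 2: $30,816 × 2/6 = $10,272. Book value $6,636.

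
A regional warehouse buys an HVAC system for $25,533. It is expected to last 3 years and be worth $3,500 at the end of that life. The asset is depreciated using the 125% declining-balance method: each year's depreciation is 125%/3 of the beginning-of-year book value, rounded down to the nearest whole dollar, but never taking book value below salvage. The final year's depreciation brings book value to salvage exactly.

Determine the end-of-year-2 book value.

$8,689

Depreciable base = $25,533 − $3,500 = $22,033.
Year 1: ⌊$25,533 × 125%/3⌋ = $10,638. Book value $14,895.
Year 2: ⌊$14,895 × 125%/3⌋ = $6,206. Book value $8,689.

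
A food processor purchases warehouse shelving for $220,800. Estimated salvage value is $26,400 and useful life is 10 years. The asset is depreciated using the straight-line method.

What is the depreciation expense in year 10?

$19,440

Depreciable base = $220,800 − $26,400 = $194,400.
Annual expense = $194,400 / 10 = $19,440.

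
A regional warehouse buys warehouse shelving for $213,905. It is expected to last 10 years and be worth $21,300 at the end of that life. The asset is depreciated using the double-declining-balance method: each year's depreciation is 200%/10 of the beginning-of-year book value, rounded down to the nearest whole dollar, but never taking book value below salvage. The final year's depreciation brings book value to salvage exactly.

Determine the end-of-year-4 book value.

$87,616

Depreciable base = $213,905 − $21,300 = $192,605.
Year 1: ⌊$213,905 × 200%/10⌋ = $42,781. Book value $171,124.
Year 2: ⌊$171,124 × 200%/10⌋ = $34,224. Book value $136,900.
Year 3: ⌊$136,900 × 200%/10⌋ = $27,380. Book value $109,520.
Year 4: ⌊$109,520 × 200%/10⌋ = $21,904. Book value $87,616.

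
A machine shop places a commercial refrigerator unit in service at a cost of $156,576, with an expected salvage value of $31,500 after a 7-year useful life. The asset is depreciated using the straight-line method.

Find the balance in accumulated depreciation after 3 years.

$53,604

Depreciable base = $156,576 − $31,500 = $125,076.
Annual expense = $125,076 / 7 = $17,868.
End of year 1: book value $138,708.
End of year 2: book value $120,840.
End of year 3: book value $102,972.
Accumulated through year 3 = $156,576 − $102,972 = $53,604.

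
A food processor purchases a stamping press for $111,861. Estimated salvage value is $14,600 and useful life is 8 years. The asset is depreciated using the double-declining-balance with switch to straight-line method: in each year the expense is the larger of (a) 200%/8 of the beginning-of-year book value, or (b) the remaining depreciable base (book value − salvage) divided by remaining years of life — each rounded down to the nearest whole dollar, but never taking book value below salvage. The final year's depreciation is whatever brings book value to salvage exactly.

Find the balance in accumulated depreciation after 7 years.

Depreciable base = $111,861 − $14,600 = $97,261.
Year 1: DB = ⌊$111,861 × 200%/8⌋ = $27,965; SL = ⌊$97,261/8⌋ = $12,157 → take DB $27,965. Book value $83,896.
Year 2: DB = ⌊$83,896 × 200%/8⌋ = $20,974; SL = ⌊$69,296/7⌋ = $9,899 → take DB $20,974. Book value $62,922.
Year 3: DB = ⌊$62,922 × 200%/8⌋ = $15,730; SL = ⌊$48,322/6⌋ = $8,053 → take DB $15,730. Book value $47,192.
Year 4: DB = ⌊$47,192 × 200%/8⌋ = $11,798; SL = ⌊$32,592/5⌋ = $6,518 → take DB $11,798. Book value $35,394.
Year 5: DB = ⌊$35,394 × 200%/8⌋ = $8,848; SL = ⌊$20,794/4⌋ = $5,198 → take DB $8,848. Book value $26,546.
Year 6: DB = ⌊$26,546 × 200%/8⌋ = $6,636; SL = ⌊$11,946/3⌋ = $3,982 → take DB $6,636. Book value $19,910.
Year 7: DB = ⌊$19,910 × 200%/8⌋ = $4,977; SL = ⌊$5,310/2⌋ = $2,655 → take DB $4,977. Book value $14,933.
Accumulated through year 7 = $111,861 − $14,933 = $96,928.

$96,928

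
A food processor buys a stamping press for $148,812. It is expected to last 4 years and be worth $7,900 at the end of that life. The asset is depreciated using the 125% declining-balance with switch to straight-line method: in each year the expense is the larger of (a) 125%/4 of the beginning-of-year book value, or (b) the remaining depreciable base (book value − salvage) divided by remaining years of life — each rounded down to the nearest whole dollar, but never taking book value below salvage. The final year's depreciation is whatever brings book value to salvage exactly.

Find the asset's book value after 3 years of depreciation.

Depreciable base = $148,812 − $7,900 = $140,912.
Year 1: DB = ⌊$148,812 × 125%/4⌋ = $46,503; SL = ⌊$140,912/4⌋ = $35,228 → take DB $46,503. Book value $102,309.
Year 2: DB = ⌊$102,309 × 125%/4⌋ = $31,971; SL = ⌊$94,409/3⌋ = $31,469 → take DB $31,971. Book value $70,338.
Year 3: DB = ⌊$70,338 × 125%/4⌋ = $21,980; SL = ⌊$62,438/2⌋ = $31,219 → take SL $31,219. Book value $39,119.

$39,119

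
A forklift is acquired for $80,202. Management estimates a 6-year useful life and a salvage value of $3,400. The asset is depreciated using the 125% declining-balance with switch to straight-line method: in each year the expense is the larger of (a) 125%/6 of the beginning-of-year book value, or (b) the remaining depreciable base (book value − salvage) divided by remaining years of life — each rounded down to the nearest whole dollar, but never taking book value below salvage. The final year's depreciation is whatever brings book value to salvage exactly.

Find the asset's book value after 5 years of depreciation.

Depreciable base = $80,202 − $3,400 = $76,802.
Year 1: DB = ⌊$80,202 × 125%/6⌋ = $16,708; SL = ⌊$76,802/6⌋ = $12,800 → take DB $16,708. Book value $63,494.
Year 2: DB = ⌊$63,494 × 125%/6⌋ = $13,227; SL = ⌊$60,094/5⌋ = $12,018 → take DB $13,227. Book value $50,267.
Year 3: DB = ⌊$50,267 × 125%/6⌋ = $10,472; SL = ⌊$46,867/4⌋ = $11,716 → take SL $11,716. Book value $38,551.
Year 4: DB = ⌊$38,551 × 125%/6⌋ = $8,031; SL = ⌊$35,151/3⌋ = $11,717 → take SL $11,717. Book value $26,834.
Year 5: DB = ⌊$26,834 × 125%/6⌋ = $5,590; SL = ⌊$23,434/2⌋ = $11,717 → take SL $11,717. Book value $15,117.

$15,117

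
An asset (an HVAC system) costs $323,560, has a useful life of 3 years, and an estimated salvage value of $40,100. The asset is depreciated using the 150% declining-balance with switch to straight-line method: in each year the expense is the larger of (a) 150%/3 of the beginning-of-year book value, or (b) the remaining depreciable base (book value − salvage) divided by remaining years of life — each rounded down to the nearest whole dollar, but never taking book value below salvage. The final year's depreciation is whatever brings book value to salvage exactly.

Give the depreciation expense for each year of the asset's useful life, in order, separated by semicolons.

Depreciable base = $323,560 − $40,100 = $283,460.
Year 1: DB = ⌊$323,560 × 150%/3⌋ = $161,780; SL = ⌊$283,460/3⌋ = $94,486 → take DB $161,780. Book value $161,780.
Year 2: DB = ⌊$161,780 × 150%/3⌋ = $80,890; SL = ⌊$121,680/2⌋ = $60,840 → take DB $80,890. Book value $80,890.
Year 3 (final): $80,890 − $40,100 = $40,790. Book value $40,100.

$161,780; $80,890; $40,790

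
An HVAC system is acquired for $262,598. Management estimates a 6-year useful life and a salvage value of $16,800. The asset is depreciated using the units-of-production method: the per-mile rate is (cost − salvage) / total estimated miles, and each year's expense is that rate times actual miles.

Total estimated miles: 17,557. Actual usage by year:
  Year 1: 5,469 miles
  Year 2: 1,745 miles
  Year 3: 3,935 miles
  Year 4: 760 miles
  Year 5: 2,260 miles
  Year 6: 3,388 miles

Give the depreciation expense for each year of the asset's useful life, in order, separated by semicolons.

$76,566; $24,430; $55,090; $10,640; $31,640; $47,432

Depreciable base = $262,598 − $16,800 = $245,798.
Rate = $245,798 / 17,557 miles = $14 per mile.
Year 1: 5,469 × $14 = $76,566. Book value $186,032.
Year 2: 1,745 × $14 = $24,430. Book value $161,602.
Year 3: 3,935 × $14 = $55,090. Book value $106,512.
Year 4: 760 × $14 = $10,640. Book value $95,872.
Year 5: 2,260 × $14 = $31,640. Book value $64,232.
Year 6: 3,388 × $14 = $47,432. Book value $16,800.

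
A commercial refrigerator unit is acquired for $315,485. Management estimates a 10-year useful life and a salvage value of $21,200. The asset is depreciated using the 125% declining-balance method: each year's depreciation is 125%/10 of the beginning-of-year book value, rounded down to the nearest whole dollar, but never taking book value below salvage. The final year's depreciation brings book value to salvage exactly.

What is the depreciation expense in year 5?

$23,116

Depreciable base = $315,485 − $21,200 = $294,285.
Year 1: ⌊$315,485 × 125%/10⌋ = $39,435. Book value $276,050.
Year 2: ⌊$276,050 × 125%/10⌋ = $34,506. Book value $241,544.
Year 3: ⌊$241,544 × 125%/10⌋ = $30,193. Book value $211,351.
Year 4: ⌊$211,351 × 125%/10⌋ = $26,418. Book value $184,933.
Year 5: ⌊$184,933 × 125%/10⌋ = $23,116. Book value $161,817.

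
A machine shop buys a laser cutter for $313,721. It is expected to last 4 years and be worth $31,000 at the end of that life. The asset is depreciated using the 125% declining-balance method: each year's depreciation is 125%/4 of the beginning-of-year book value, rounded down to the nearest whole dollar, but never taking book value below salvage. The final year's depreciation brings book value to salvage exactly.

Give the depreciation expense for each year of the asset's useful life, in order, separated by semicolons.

$98,037; $67,401; $46,338; $70,945

Depreciable base = $313,721 − $31,000 = $282,721.
Year 1: ⌊$313,721 × 125%/4⌋ = $98,037. Book value $215,684.
Year 2: ⌊$215,684 × 125%/4⌋ = $67,401. Book value $148,283.
Year 3: ⌊$148,283 × 125%/4⌋ = $46,338. Book value $101,945.
Year 4 (final): $101,945 − $31,000 = $70,945. Book value $31,000.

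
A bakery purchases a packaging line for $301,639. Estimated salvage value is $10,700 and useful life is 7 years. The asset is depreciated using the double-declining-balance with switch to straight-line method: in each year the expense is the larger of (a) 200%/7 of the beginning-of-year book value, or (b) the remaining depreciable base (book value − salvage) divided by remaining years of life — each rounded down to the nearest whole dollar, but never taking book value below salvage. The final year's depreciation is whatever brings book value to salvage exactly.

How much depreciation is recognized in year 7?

Depreciable base = $301,639 − $10,700 = $290,939.
Year 1: DB = ⌊$301,639 × 200%/7⌋ = $86,182; SL = ⌊$290,939/7⌋ = $41,562 → take DB $86,182. Book value $215,457.
Year 2: DB = ⌊$215,457 × 200%/7⌋ = $61,559; SL = ⌊$204,757/6⌋ = $34,126 → take DB $61,559. Book value $153,898.
Year 3: DB = ⌊$153,898 × 200%/7⌋ = $43,970; SL = ⌊$143,198/5⌋ = $28,639 → take DB $43,970. Book value $109,928.
Year 4: DB = ⌊$109,928 × 200%/7⌋ = $31,408; SL = ⌊$99,228/4⌋ = $24,807 → take DB $31,408. Book value $78,520.
Year 5: DB = ⌊$78,520 × 200%/7⌋ = $22,434; SL = ⌊$67,820/3⌋ = $22,606 → take SL $22,606. Book value $55,914.
Year 6: DB = ⌊$55,914 × 200%/7⌋ = $15,975; SL = ⌊$45,214/2⌋ = $22,607 → take SL $22,607. Book value $33,307.
Year 7 (final): $33,307 − $10,700 = $22,607. Book value $10,700.

$22,607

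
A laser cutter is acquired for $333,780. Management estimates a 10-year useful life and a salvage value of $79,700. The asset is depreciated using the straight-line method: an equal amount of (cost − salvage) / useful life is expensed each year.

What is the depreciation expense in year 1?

Depreciable base = $333,780 − $79,700 = $254,080.
Annual expense = $254,080 / 10 = $25,408.

$25,408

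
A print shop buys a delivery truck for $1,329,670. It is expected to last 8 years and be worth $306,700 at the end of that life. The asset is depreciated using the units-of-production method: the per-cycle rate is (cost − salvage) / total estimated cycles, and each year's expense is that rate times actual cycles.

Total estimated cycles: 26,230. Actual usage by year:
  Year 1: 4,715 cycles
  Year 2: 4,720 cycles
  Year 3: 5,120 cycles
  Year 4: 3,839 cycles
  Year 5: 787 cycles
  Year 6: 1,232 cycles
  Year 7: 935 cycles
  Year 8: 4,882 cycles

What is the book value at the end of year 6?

Depreciable base = $1,329,670 − $306,700 = $1,022,970.
Rate = $1,022,970 / 26,230 cycles = $39 per cycle.
Year 1: 4,715 × $39 = $183,885. Book value $1,145,785.
Year 2: 4,720 × $39 = $184,080. Book value $961,705.
Year 3: 5,120 × $39 = $199,680. Book value $762,025.
Year 4: 3,839 × $39 = $149,721. Book value $612,304.
Year 5: 787 × $39 = $30,693. Book value $581,611.
Year 6: 1,232 × $39 = $48,048. Book value $533,563.

$533,563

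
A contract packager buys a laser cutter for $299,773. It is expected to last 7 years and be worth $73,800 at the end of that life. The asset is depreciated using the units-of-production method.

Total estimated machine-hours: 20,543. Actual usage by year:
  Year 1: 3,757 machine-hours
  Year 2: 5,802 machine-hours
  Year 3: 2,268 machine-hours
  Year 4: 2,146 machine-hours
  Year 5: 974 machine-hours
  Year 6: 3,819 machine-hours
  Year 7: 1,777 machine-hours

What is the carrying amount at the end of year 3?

Depreciable base = $299,773 − $73,800 = $225,973.
Rate = $225,973 / 20,543 machine-hours = $11 per machine-hour.
Year 1: 3,757 × $11 = $41,327. Book value $258,446.
Year 2: 5,802 × $11 = $63,822. Book value $194,624.
Year 3: 2,268 × $11 = $24,948. Book value $169,676.

$169,676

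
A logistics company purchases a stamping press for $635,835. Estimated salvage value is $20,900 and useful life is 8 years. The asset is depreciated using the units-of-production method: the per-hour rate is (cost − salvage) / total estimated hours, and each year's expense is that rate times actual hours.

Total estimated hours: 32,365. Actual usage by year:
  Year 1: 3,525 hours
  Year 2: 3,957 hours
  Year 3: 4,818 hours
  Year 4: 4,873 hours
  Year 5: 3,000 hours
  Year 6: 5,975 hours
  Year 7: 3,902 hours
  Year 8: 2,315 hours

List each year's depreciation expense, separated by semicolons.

$66,975; $75,183; $91,542; $92,587; $57,000; $113,525; $74,138; $43,985

Depreciable base = $635,835 − $20,900 = $614,935.
Rate = $614,935 / 32,365 hours = $19 per hour.
Year 1: 3,525 × $19 = $66,975. Book value $568,860.
Year 2: 3,957 × $19 = $75,183. Book value $493,677.
Year 3: 4,818 × $19 = $91,542. Book value $402,135.
Year 4: 4,873 × $19 = $92,587. Book value $309,548.
Year 5: 3,000 × $19 = $57,000. Book value $252,548.
Year 6: 5,975 × $19 = $113,525. Book value $139,023.
Year 7: 3,902 × $19 = $74,138. Book value $64,885.
Year 8: 2,315 × $19 = $43,985. Book value $20,900.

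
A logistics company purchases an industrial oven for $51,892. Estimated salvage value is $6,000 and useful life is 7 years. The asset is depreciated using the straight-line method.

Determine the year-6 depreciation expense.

Depreciable base = $51,892 − $6,000 = $45,892.
Annual expense = $45,892 / 7 = $6,556.

$6,556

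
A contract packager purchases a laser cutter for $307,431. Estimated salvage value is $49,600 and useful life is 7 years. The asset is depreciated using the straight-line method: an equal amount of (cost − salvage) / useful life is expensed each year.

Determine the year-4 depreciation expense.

$36,833

Depreciable base = $307,431 − $49,600 = $257,831.
Annual expense = $257,831 / 7 = $36,833.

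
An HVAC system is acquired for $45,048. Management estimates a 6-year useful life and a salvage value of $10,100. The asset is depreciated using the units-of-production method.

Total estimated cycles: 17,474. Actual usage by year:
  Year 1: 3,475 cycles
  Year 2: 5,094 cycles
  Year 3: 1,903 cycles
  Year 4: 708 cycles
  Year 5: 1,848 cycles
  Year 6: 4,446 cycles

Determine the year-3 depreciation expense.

Depreciable base = $45,048 − $10,100 = $34,948.
Rate = $34,948 / 17,474 cycles = $2 per cycle.
Year 1: 3,475 × $2 = $6,950. Book value $38,098.
Year 2: 5,094 × $2 = $10,188. Book value $27,910.
Year 3: 1,903 × $2 = $3,806. Book value $24,104.

$3,806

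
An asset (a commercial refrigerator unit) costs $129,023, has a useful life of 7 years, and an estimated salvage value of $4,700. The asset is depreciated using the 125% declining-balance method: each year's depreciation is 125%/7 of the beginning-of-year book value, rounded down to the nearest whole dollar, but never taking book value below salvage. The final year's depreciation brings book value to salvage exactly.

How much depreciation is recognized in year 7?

Depreciable base = $129,023 − $4,700 = $124,323.
Year 1: ⌊$129,023 × 125%/7⌋ = $23,039. Book value $105,984.
Year 2: ⌊$105,984 × 125%/7⌋ = $18,925. Book value $87,059.
Year 3: ⌊$87,059 × 125%/7⌋ = $15,546. Book value $71,513.
Year 4: ⌊$71,513 × 125%/7⌋ = $12,770. Book value $58,743.
Year 5: ⌊$58,743 × 125%/7⌋ = $10,489. Book value $48,254.
Year 6: ⌊$48,254 × 125%/7⌋ = $8,616. Book value $39,638.
Year 7 (final): $39,638 − $4,700 = $34,938. Book value $4,700.

$34,938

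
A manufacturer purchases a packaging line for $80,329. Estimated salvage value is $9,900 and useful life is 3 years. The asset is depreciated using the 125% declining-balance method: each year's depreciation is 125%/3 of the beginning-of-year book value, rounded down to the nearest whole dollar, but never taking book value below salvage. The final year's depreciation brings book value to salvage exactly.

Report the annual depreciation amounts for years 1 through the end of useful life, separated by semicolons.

$33,470; $19,524; $17,435

Depreciable base = $80,329 − $9,900 = $70,429.
Year 1: ⌊$80,329 × 125%/3⌋ = $33,470. Book value $46,859.
Year 2: ⌊$46,859 × 125%/3⌋ = $19,524. Book value $27,335.
Year 3 (final): $27,335 − $9,900 = $17,435. Book value $9,900.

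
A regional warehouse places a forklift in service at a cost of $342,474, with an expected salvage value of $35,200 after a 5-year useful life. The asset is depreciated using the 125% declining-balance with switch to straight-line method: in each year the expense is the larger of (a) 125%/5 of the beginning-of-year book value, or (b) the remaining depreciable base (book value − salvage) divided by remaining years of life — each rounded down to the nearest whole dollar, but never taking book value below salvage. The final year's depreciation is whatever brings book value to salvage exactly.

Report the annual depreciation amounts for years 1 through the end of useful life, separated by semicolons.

Depreciable base = $342,474 − $35,200 = $307,274.
Year 1: DB = ⌊$342,474 × 125%/5⌋ = $85,618; SL = ⌊$307,274/5⌋ = $61,454 → take DB $85,618. Book value $256,856.
Year 2: DB = ⌊$256,856 × 125%/5⌋ = $64,214; SL = ⌊$221,656/4⌋ = $55,414 → take DB $64,214. Book value $192,642.
Year 3: DB = ⌊$192,642 × 125%/5⌋ = $48,160; SL = ⌊$157,442/3⌋ = $52,480 → take SL $52,480. Book value $140,162.
Year 4: DB = ⌊$140,162 × 125%/5⌋ = $35,040; SL = ⌊$104,962/2⌋ = $52,481 → take SL $52,481. Book value $87,681.
Year 5 (final): $87,681 − $35,200 = $52,481. Book value $35,200.

$85,618; $64,214; $52,480; $52,481; $52,481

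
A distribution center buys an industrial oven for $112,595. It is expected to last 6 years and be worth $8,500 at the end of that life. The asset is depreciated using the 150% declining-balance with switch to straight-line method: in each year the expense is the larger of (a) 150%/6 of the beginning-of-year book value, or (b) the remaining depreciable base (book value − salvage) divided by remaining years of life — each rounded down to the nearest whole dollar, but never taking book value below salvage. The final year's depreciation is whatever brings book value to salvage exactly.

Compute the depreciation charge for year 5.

Depreciable base = $112,595 − $8,500 = $104,095.
Year 1: DB = ⌊$112,595 × 150%/6⌋ = $28,148; SL = ⌊$104,095/6⌋ = $17,349 → take DB $28,148. Book value $84,447.
Year 2: DB = ⌊$84,447 × 150%/6⌋ = $21,111; SL = ⌊$75,947/5⌋ = $15,189 → take DB $21,111. Book value $63,336.
Year 3: DB = ⌊$63,336 × 150%/6⌋ = $15,834; SL = ⌊$54,836/4⌋ = $13,709 → take DB $15,834. Book value $47,502.
Year 4: DB = ⌊$47,502 × 150%/6⌋ = $11,875; SL = ⌊$39,002/3⌋ = $13,000 → take SL $13,000. Book value $34,502.
Year 5: DB = ⌊$34,502 × 150%/6⌋ = $8,625; SL = ⌊$26,002/2⌋ = $13,001 → take SL $13,001. Book value $21,501.

$13,001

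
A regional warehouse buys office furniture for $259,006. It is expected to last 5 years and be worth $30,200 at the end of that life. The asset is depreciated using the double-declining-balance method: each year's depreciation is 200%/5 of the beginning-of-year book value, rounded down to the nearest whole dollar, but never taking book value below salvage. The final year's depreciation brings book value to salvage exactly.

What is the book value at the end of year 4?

Depreciable base = $259,006 − $30,200 = $228,806.
Year 1: ⌊$259,006 × 200%/5⌋ = $103,602. Book value $155,404.
Year 2: ⌊$155,404 × 200%/5⌋ = $62,161. Book value $93,243.
Year 3: ⌊$93,243 × 200%/5⌋ = $37,297. Book value $55,946.
Year 4: ⌊$55,946 × 200%/5⌋ = $22,378. Book value $33,568.

$33,568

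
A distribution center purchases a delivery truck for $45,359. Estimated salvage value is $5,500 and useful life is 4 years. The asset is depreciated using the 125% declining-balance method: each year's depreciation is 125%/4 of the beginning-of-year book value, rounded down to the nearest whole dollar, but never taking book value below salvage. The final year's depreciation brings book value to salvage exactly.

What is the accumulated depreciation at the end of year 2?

$23,919

Depreciable base = $45,359 − $5,500 = $39,859.
Year 1: ⌊$45,359 × 125%/4⌋ = $14,174. Book value $31,185.
Year 2: ⌊$31,185 × 125%/4⌋ = $9,745. Book value $21,440.
Accumulated through year 2 = $45,359 − $21,440 = $23,919.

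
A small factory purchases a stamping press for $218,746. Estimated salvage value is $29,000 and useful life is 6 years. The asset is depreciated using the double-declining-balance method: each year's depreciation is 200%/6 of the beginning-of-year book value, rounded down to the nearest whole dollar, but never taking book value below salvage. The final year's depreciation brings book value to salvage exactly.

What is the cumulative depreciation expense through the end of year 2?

Depreciable base = $218,746 − $29,000 = $189,746.
Year 1: ⌊$218,746 × 200%/6⌋ = $72,915. Book value $145,831.
Year 2: ⌊$145,831 × 200%/6⌋ = $48,610. Book value $97,221.
Accumulated through year 2 = $218,746 − $97,221 = $121,525.

$121,525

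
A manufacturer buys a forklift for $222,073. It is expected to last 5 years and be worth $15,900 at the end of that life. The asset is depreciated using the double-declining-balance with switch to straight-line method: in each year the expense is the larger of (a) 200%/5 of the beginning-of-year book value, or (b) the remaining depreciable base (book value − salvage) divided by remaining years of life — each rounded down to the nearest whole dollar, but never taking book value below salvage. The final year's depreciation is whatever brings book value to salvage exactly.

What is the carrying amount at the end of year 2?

$79,947

Depreciable base = $222,073 − $15,900 = $206,173.
Year 1: DB = ⌊$222,073 × 200%/5⌋ = $88,829; SL = ⌊$206,173/5⌋ = $41,234 → take DB $88,829. Book value $133,244.
Year 2: DB = ⌊$133,244 × 200%/5⌋ = $53,297; SL = ⌊$117,344/4⌋ = $29,336 → take DB $53,297. Book value $79,947.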